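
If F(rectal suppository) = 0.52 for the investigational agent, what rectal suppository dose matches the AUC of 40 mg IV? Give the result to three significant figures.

For equal systemic exposure: F × D_ev = D_iv
D_ev = D_iv / F = 40 / 0.52 = 76.9231 mg

D_rectal = 76.9 mg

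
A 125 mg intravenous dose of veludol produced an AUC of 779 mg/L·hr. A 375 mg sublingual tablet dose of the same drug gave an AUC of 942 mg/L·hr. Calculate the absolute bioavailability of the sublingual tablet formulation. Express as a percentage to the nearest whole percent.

F = 40%

F = (AUC_ev / D_ev) / (AUC_iv / D_iv)
  = (942/375) / (779/125)
  = 2.512 / 6.232 = 0.4031
  = 40.31%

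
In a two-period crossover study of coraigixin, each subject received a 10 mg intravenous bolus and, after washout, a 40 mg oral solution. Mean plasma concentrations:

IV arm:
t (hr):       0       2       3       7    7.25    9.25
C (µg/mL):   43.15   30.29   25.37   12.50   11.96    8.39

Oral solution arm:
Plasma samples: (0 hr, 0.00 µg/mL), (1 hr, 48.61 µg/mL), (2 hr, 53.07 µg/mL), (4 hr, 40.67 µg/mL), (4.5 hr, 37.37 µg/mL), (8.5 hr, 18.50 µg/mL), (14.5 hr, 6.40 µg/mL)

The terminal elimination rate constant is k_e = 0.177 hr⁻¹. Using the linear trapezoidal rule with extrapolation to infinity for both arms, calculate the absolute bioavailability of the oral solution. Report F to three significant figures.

F = 0.415

Trapezoidal AUC_0→9.25 (IV):
  [0→2]: (43.15+30.29)/2 × 2 = 73.44
  [2→3]: (30.29+25.37)/2 × 1 = 27.83
  [3→7]: (25.37+12.50)/2 × 4 = 75.74
  [7→7.25]: (12.50+11.96)/2 × 0.25 = 3.0575
  [7.25→9.25]: (11.96+8.39)/2 × 2 = 20.35
  Sum = 200.4175 µg/mL·hr
IV tail: 8.39/0.177 = 47.401; AUC_iv,0→∞ = 200.4175 + 47.401 = 247.8185 µg/mL·hr
Trapezoidal AUC_0→14.5 (oral solution):
  [0→1]: (0.00+48.61)/2 × 1 = 24.305
  [1→2]: (48.61+53.07)/2 × 1 = 50.84
  [2→4]: (53.07+40.67)/2 × 2 = 93.74
  [4→4.5]: (40.67+37.37)/2 × 0.5 = 19.51
  [4.5→8.5]: (37.37+18.50)/2 × 4 = 111.74
  [8.5→14.5]: (18.50+6.40)/2 × 6 = 74.7
  Sum = 374.835 µg/mL·hr
oral solution tail: 6.40/0.177 = 36.158; AUC_ev,0→∞ = 374.835 + 36.158 = 410.993 µg/mL·hr
F = (AUC_ev/D_ev)/(AUC_iv/D_iv) = (410.993/40)/(247.8185/10) = 10.274825/24.78185 = 0.4146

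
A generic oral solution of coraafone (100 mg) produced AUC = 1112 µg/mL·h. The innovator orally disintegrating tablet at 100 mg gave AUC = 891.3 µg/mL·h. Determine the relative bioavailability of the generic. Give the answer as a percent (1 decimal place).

F_rel = 124.8%

F_rel = (AUC_test/D_test) / (AUC_ref/D_ref)
      = (1112/100) / (891.3/100)
      = 11.12 / 8.913 = 1.2476 = 124.76%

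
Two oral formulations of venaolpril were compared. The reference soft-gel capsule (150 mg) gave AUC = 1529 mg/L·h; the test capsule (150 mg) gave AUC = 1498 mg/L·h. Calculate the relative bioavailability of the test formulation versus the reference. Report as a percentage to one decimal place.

F_rel = (AUC_test/D_test) / (AUC_ref/D_ref)
      = (1498/150) / (1529/150)
      = 9.98667 / 10.1933 = 0.9797 = 97.97%

F_rel = 98.0%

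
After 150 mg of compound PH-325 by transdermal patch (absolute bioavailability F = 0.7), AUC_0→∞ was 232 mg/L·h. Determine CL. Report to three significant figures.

CL = F × Dose / AUC_0→∞
   = 0.7 × 150 / 232 = 0.452586 L/h

CL = 0.453 L/h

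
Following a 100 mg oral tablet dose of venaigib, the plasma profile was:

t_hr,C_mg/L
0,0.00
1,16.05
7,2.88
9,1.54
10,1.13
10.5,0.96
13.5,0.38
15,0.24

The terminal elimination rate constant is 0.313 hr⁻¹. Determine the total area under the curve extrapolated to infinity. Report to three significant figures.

AUC = 74.3 mg/L·hr

Trapezoidal AUC_0→15:
  [0→1]: (0.00+16.05)/2 × 1 = 8.025
  [1→7]: (16.05+2.88)/2 × 6 = 56.79
  [7→9]: (2.88+1.54)/2 × 2 = 4.42
  [9→10]: (1.54+1.13)/2 × 1 = 1.335
  [10→10.5]: (1.13+0.96)/2 × 0.5 = 0.5225
  [10.5→13.5]: (0.96+0.38)/2 × 3 = 2.01
  [13.5→15]: (0.38+0.24)/2 × 1.5 = 0.465
  Sum = 73.5675 mg/L·hr
Extrapolated tail: C_last / k_e = 0.24 / 0.313 = 0.767
AUC_0→∞ = 73.5675 + 0.767 = 74.3345 mg/L·hr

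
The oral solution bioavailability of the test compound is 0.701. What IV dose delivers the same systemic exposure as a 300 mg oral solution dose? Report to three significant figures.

D_iv = 210 mg

Systemic exposure from an extravascular dose = F × D_ev, so the equivalent IV dose is F × D_ev.
D_iv = F × D_ev = 0.701 × 300 = 210.3 mg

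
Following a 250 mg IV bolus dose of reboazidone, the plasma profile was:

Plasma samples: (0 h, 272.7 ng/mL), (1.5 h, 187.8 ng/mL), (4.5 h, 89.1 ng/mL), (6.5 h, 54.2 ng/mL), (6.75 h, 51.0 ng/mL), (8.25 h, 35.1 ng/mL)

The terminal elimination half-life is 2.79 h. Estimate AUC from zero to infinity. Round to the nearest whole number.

AUC = 1123 ng/mL·h

Trapezoidal AUC_0→8.25:
  [0→1.5]: (272.7+187.8)/2 × 1.5 = 345.375
  [1.5→4.5]: (187.8+89.1)/2 × 3 = 415.35
  [4.5→6.5]: (89.1+54.2)/2 × 2 = 143.3
  [6.5→6.75]: (54.2+51.0)/2 × 0.25 = 13.15
  [6.75→8.25]: (51.0+35.1)/2 × 1.5 = 64.575
  Sum = 981.75 ng/mL·h
k_e = ln2 / t½ = 0.693147 / 2.79 = 0.2484 h^-1
Extrapolated tail: C_last / k_e = 35.1 / 0.2484 = 141.304
AUC_0→∞ = 981.75 + 141.304 = 1123.054 ng/mL·h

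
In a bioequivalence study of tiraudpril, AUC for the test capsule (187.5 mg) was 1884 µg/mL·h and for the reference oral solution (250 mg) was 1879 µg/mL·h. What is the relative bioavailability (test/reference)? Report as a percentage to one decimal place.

F_rel = (AUC_test/D_test) / (AUC_ref/D_ref)
      = (1884/187.5) / (1879/250)
      = 10.048 / 7.516 = 1.3369 = 133.69%

F_rel = 133.7%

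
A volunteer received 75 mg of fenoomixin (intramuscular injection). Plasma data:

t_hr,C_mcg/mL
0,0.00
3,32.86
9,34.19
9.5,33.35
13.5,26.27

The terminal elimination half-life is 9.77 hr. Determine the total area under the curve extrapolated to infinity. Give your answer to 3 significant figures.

Trapezoidal AUC_0→13.5:
  [0→3]: (0.00+32.86)/2 × 3 = 49.29
  [3→9]: (32.86+34.19)/2 × 6 = 201.15
  [9→9.5]: (34.19+33.35)/2 × 0.5 = 16.885
  [9.5→13.5]: (33.35+26.27)/2 × 4 = 119.24
  Sum = 386.565 mcg/mL·hr
k_e = ln2 / t½ = 0.693147 / 9.77 = 0.0709 hr^-1
Extrapolated tail: C_last / k_e = 26.27 / 0.0709 = 370.522
AUC_0→∞ = 386.565 + 370.522 = 757.087 mcg/mL·hr

AUC = 757 mcg/mL·hr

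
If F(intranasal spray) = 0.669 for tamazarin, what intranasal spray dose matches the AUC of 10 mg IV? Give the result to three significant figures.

D_intranasal = 14.9 mg

For equal systemic exposure: F × D_ev = D_iv
D_ev = D_iv / F = 10 / 0.669 = 14.9477 mg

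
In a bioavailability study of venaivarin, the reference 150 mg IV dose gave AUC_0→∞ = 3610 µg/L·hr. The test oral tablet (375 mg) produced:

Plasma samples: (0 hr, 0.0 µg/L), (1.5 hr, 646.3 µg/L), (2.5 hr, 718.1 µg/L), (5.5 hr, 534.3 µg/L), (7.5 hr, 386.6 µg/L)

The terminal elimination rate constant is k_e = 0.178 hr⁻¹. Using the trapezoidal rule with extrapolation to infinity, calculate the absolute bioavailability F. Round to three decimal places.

Trapezoidal AUC_0→7.5 (oral tablet):
  [0→1.5]: (0.0+646.3)/2 × 1.5 = 484.725
  [1.5→2.5]: (646.3+718.1)/2 × 1 = 682.2
  [2.5→5.5]: (718.1+534.3)/2 × 3 = 1878.6
  [5.5→7.5]: (534.3+386.6)/2 × 2 = 920.9
  Sum = 3966.425 µg/L·hr
Tail: C_last/k_e = 386.6/0.178 = 2171.910
AUC_0→∞ (oral tablet) = 3966.425 + 2171.910 = 6138.335 µg/L·hr
F = (AUC_ev/D_ev)/(AUC_iv/D_iv) = (6138.335/375)/(3610/150) = 16.3689/24.0667 = 0.6801

F = 0.680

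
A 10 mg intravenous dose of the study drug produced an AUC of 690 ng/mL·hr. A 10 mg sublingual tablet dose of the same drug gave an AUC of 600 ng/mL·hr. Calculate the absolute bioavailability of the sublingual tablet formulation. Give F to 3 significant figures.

F = 0.870

F = (AUC_ev / D_ev) / (AUC_iv / D_iv)
  = (600/10) / (690/10)
  = 60 / 69 = 0.8696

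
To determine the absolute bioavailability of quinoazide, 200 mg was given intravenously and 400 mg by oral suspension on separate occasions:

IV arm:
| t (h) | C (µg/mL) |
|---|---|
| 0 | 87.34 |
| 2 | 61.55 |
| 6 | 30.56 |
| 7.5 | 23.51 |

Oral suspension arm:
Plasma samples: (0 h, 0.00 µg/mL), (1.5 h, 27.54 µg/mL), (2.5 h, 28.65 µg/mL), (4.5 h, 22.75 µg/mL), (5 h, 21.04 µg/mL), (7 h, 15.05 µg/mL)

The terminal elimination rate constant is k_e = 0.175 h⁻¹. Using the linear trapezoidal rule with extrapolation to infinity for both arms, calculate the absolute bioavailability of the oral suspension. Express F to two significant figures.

Trapezoidal AUC_0→7.5 (IV):
  [0→2]: (87.34+61.55)/2 × 2 = 148.89
  [2→6]: (61.55+30.56)/2 × 4 = 184.22
  [6→7.5]: (30.56+23.51)/2 × 1.5 = 40.5525
  Sum = 373.6625 µg/mL·h
IV tail: 23.51/0.175 = 134.343; AUC_iv,0→∞ = 373.6625 + 134.343 = 508.0055 µg/mL·h
Trapezoidal AUC_0→7 (oral suspension):
  [0→1.5]: (0.00+27.54)/2 × 1.5 = 20.655
  [1.5→2.5]: (27.54+28.65)/2 × 1 = 28.095
  [2.5→4.5]: (28.65+22.75)/2 × 2 = 51.4
  [4.5→5]: (22.75+21.04)/2 × 0.5 = 10.9475
  [5→7]: (21.04+15.05)/2 × 2 = 36.09
  Sum = 147.1875 µg/mL·h
oral suspension tail: 15.05/0.175 = 86.000; AUC_ev,0→∞ = 147.1875 + 86.000 = 233.1875 µg/mL·h
F = (AUC_ev/D_ev)/(AUC_iv/D_iv) = (233.1875/400)/(508.0055/200) = 0.58296875/2.5400275 = 0.2295

F = 0.23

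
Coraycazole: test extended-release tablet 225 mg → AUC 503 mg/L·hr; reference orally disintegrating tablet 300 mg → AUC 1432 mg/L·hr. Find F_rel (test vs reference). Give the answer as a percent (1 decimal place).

F_rel = 46.8%

F_rel = (AUC_test/D_test) / (AUC_ref/D_ref)
      = (503/225) / (1432/300)
      = 2.23556 / 4.77333 = 0.4683 = 46.83%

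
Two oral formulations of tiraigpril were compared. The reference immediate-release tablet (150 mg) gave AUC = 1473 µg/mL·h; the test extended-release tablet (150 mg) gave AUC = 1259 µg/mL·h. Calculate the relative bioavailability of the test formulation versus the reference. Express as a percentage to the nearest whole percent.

F_rel = 85%

F_rel = (AUC_test/D_test) / (AUC_ref/D_ref)
      = (1259/150) / (1473/150)
      = 8.39333 / 9.82 = 0.8547 = 85.47%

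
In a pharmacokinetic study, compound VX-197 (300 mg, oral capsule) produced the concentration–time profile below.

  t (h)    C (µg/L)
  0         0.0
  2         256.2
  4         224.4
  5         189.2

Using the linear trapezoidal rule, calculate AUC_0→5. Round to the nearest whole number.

AUC = 944 µg/L·h

Trapezoidal AUC_0→5:
  [0→2]: (0.0+256.2)/2 × 2 = 256.2
  [2→4]: (256.2+224.4)/2 × 2 = 480.6
  [4→5]: (224.4+189.2)/2 × 1 = 206.8
  Sum = 943.6 µg/L·h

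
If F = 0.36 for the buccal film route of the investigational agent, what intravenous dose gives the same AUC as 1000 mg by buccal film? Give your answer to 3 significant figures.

Systemic exposure from an extravascular dose = F × D_ev, so the equivalent IV dose is F × D_ev.
D_iv = F × D_ev = 0.36 × 1000 = 360 mg

D_iv = 360 mg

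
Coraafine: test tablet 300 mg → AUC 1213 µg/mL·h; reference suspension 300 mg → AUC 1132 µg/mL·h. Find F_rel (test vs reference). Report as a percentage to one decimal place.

F_rel = (AUC_test/D_test) / (AUC_ref/D_ref)
      = (1213/300) / (1132/300)
      = 4.04333 / 3.77333 = 1.0716 = 107.16%

F_rel = 107.2%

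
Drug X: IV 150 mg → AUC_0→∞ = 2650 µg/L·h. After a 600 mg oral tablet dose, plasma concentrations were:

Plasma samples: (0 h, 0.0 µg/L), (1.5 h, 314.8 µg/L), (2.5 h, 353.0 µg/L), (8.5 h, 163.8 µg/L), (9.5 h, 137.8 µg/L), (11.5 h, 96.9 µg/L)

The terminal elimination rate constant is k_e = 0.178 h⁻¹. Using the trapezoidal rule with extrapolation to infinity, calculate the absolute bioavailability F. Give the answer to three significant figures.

F = 0.288

Trapezoidal AUC_0→11.5 (oral tablet):
  [0→1.5]: (0.0+314.8)/2 × 1.5 = 236.1
  [1.5→2.5]: (314.8+353.0)/2 × 1 = 333.9
  [2.5→8.5]: (353.0+163.8)/2 × 6 = 1550.4
  [8.5→9.5]: (163.8+137.8)/2 × 1 = 150.8
  [9.5→11.5]: (137.8+96.9)/2 × 2 = 234.7
  Sum = 2505.9 µg/L·h
Tail: C_last/k_e = 96.9/0.178 = 544.382
AUC_0→∞ (oral tablet) = 2505.9 + 544.382 = 3050.282 µg/L·h
F = (AUC_ev/D_ev)/(AUC_iv/D_iv) = (3050.282/600)/(2650/150) = 5.0838/17.6667 = 0.2878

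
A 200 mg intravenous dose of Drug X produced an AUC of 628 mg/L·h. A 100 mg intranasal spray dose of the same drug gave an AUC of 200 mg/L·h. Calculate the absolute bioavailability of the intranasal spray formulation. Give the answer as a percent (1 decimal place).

F = (AUC_ev / D_ev) / (AUC_iv / D_iv)
  = (200/100) / (628/200)
  = 2 / 3.14 = 0.6369
  = 63.69%

F = 63.7%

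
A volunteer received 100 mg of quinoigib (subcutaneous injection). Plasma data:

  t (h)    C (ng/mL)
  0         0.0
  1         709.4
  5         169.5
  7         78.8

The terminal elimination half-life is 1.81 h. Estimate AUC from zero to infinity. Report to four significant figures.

Trapezoidal AUC_0→7:
  [0→1]: (0.0+709.4)/2 × 1 = 354.7
  [1→5]: (709.4+169.5)/2 × 4 = 1757.8
  [5→7]: (169.5+78.8)/2 × 2 = 248.3
  Sum = 2360.8 ng/mL·h
k_e = ln2 / t½ = 0.693147 / 1.81 = 0.3830 h^-1
Extrapolated tail: C_last / k_e = 78.8 / 0.383 = 205.744
AUC_0→∞ = 2360.8 + 205.744 = 2566.544 ng/mL·h

AUC = 2567 ng/mL·h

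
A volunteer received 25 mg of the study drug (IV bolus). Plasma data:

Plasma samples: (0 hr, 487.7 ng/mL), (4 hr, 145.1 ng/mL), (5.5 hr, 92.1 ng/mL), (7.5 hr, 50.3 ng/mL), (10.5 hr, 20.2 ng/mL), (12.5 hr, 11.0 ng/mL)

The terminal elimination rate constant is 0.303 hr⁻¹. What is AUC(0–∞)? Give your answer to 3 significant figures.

Trapezoidal AUC_0→12.5:
  [0→4]: (487.7+145.1)/2 × 4 = 1265.6
  [4→5.5]: (145.1+92.1)/2 × 1.5 = 177.9
  [5.5→7.5]: (92.1+50.3)/2 × 2 = 142.4
  [7.5→10.5]: (50.3+20.2)/2 × 3 = 105.75
  [10.5→12.5]: (20.2+11.0)/2 × 2 = 31.2
  Sum = 1722.85 ng/mL·hr
Extrapolated tail: C_last / k_e = 11.0 / 0.303 = 36.304
AUC_0→∞ = 1722.85 + 36.304 = 1759.154 ng/mL·hr

AUC = 1760 ng/mL·hr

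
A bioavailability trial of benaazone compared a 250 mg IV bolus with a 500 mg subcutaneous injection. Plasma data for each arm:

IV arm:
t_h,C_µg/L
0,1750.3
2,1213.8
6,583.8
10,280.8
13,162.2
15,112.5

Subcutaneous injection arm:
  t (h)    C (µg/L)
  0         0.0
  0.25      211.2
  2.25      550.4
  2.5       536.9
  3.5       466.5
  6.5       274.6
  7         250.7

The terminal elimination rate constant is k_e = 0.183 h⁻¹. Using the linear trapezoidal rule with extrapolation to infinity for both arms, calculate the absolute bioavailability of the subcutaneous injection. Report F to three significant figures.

F = 0.205

Trapezoidal AUC_0→15 (IV):
  [0→2]: (1750.3+1213.8)/2 × 2 = 2964.1
  [2→6]: (1213.8+583.8)/2 × 4 = 3595.2
  [6→10]: (583.8+280.8)/2 × 4 = 1729.2
  [10→13]: (280.8+162.2)/2 × 3 = 664.5
  [13→15]: (162.2+112.5)/2 × 2 = 274.7
  Sum = 9227.7 µg/L·h
IV tail: 112.5/0.183 = 614.754; AUC_iv,0→∞ = 9227.7 + 614.754 = 9842.454 µg/L·h
Trapezoidal AUC_0→7 (subcutaneous injection):
  [0→0.25]: (0.0+211.2)/2 × 0.25 = 26.4
  [0.25→2.25]: (211.2+550.4)/2 × 2 = 761.6
  [2.25→2.5]: (550.4+536.9)/2 × 0.25 = 135.9125
  [2.5→3.5]: (536.9+466.5)/2 × 1 = 501.7
  [3.5→6.5]: (466.5+274.6)/2 × 3 = 1111.65
  [6.5→7]: (274.6+250.7)/2 × 0.5 = 131.325
  Sum = 2668.5875 µg/L·h
subcutaneous injection tail: 250.7/0.183 = 1369.945; AUC_ev,0→∞ = 2668.5875 + 1369.945 = 4038.5325 µg/L·h
F = (AUC_ev/D_ev)/(AUC_iv/D_iv) = (4038.5325/500)/(9842.454/250) = 8.077065/39.369816 = 0.2052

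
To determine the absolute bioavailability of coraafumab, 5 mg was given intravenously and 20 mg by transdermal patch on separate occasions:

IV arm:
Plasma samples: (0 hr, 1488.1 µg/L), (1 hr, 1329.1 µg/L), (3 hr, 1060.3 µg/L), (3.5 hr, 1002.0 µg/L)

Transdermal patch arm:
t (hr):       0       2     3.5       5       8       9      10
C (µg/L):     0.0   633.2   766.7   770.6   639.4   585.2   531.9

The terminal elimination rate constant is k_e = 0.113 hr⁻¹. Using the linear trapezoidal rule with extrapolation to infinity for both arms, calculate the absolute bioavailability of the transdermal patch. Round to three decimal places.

F = 0.205

Trapezoidal AUC_0→3.5 (IV):
  [0→1]: (1488.1+1329.1)/2 × 1 = 1408.6
  [1→3]: (1329.1+1060.3)/2 × 2 = 2389.4
  [3→3.5]: (1060.3+1002.0)/2 × 0.5 = 515.575
  Sum = 4313.575 µg/L·hr
IV tail: 1002.0/0.113 = 8867.257; AUC_iv,0→∞ = 4313.575 + 8867.257 = 13180.832 µg/L·hr
Trapezoidal AUC_0→10 (transdermal patch):
  [0→2]: (0.0+633.2)/2 × 2 = 633.2
  [2→3.5]: (633.2+766.7)/2 × 1.5 = 1049.925
  [3.5→5]: (766.7+770.6)/2 × 1.5 = 1152.975
  [5→8]: (770.6+639.4)/2 × 3 = 2115.0
  [8→9]: (639.4+585.2)/2 × 1 = 612.3
  [9→10]: (585.2+531.9)/2 × 1 = 558.55
  Sum = 6121.95 µg/L·hr
transdermal patch tail: 531.9/0.113 = 4707.080; AUC_ev,0→∞ = 6121.95 + 4707.080 = 10829.03 µg/L·hr
F = (AUC_ev/D_ev)/(AUC_iv/D_iv) = (10829.03/20)/(13180.832/5) = 541.4515/2636.1664 = 0.2054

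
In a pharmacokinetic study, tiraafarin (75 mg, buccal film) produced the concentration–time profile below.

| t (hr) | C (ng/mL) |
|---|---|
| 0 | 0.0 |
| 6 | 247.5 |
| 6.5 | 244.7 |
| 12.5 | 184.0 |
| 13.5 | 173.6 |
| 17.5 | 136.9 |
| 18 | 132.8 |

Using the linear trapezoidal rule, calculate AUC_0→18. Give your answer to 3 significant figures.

Trapezoidal AUC_0→18:
  [0→6]: (0.0+247.5)/2 × 6 = 742.5
  [6→6.5]: (247.5+244.7)/2 × 0.5 = 123.05
  [6.5→12.5]: (244.7+184.0)/2 × 6 = 1286.1
  [12.5→13.5]: (184.0+173.6)/2 × 1 = 178.8
  [13.5→17.5]: (173.6+136.9)/2 × 4 = 621.0
  [17.5→18]: (136.9+132.8)/2 × 0.5 = 67.425
  Sum = 3018.875 ng/mL·hr

AUC = 3020 ng/mL·hr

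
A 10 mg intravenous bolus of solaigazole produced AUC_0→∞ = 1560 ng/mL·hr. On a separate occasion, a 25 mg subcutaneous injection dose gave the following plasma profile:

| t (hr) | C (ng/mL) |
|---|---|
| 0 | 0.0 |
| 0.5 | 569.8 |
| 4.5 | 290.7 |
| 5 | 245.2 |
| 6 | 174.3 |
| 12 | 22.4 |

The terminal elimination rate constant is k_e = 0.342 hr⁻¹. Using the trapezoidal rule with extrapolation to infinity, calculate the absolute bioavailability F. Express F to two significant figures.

F = 0.73

Trapezoidal AUC_0→12 (subcutaneous injection):
  [0→0.5]: (0.0+569.8)/2 × 0.5 = 142.45
  [0.5→4.5]: (569.8+290.7)/2 × 4 = 1721.0
  [4.5→5]: (290.7+245.2)/2 × 0.5 = 133.975
  [5→6]: (245.2+174.3)/2 × 1 = 209.75
  [6→12]: (174.3+22.4)/2 × 6 = 590.1
  Sum = 2797.275 ng/mL·hr
Tail: C_last/k_e = 22.4/0.342 = 65.497
AUC_0→∞ (subcutaneous injection) = 2797.275 + 65.497 = 2862.772 ng/mL·hr
F = (AUC_ev/D_ev)/(AUC_iv/D_iv) = (2862.772/25)/(1560/10) = 114.51088/156 = 0.7340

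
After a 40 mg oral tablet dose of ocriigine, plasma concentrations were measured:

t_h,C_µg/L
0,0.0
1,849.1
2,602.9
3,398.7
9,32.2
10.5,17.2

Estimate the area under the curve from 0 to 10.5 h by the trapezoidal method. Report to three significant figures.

Trapezoidal AUC_0→10.5:
  [0→1]: (0.0+849.1)/2 × 1 = 424.55
  [1→2]: (849.1+602.9)/2 × 1 = 726.0
  [2→3]: (602.9+398.7)/2 × 1 = 500.8
  [3→9]: (398.7+32.2)/2 × 6 = 1292.7
  [9→10.5]: (32.2+17.2)/2 × 1.5 = 37.05
  Sum = 2981.1 µg/L·h

AUC = 2980 µg/L·h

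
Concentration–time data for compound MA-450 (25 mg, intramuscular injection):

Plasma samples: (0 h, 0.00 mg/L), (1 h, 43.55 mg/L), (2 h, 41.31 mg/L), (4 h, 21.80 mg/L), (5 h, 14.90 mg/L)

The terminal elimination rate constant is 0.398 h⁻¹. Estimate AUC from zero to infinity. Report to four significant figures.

AUC = 183.1 mg/L·h

Trapezoidal AUC_0→5:
  [0→1]: (0.00+43.55)/2 × 1 = 21.775
  [1→2]: (43.55+41.31)/2 × 1 = 42.43
  [2→4]: (41.31+21.80)/2 × 2 = 63.11
  [4→5]: (21.80+14.90)/2 × 1 = 18.35
  Sum = 145.665 mg/L·h
Extrapolated tail: C_last / k_e = 14.90 / 0.398 = 37.437
AUC_0→∞ = 145.665 + 37.437 = 183.102 mg/L·h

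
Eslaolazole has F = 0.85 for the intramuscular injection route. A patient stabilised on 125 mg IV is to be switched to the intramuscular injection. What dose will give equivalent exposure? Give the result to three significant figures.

For equal systemic exposure: F × D_ev = D_iv
D_ev = D_iv / F = 125 / 0.85 = 147.059 mg

D_intramuscular = 147 mg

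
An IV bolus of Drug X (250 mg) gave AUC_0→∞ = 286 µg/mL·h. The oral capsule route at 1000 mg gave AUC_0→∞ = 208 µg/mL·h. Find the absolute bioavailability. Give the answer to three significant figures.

F = 0.182

F = (AUC_ev / D_ev) / (AUC_iv / D_iv)
  = (208/1000) / (286/250)
  = 0.208 / 1.144 = 0.1818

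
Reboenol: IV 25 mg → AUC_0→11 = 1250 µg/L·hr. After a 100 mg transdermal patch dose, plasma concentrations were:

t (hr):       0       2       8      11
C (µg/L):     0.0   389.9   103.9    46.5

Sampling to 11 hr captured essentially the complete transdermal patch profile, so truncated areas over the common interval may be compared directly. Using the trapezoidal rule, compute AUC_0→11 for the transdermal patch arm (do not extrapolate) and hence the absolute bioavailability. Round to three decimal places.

Trapezoidal AUC_0→11 (transdermal patch):
  [0→2]: (0.0+389.9)/2 × 2 = 389.9
  [2→8]: (389.9+103.9)/2 × 6 = 1481.4
  [8→11]: (103.9+46.5)/2 × 3 = 225.6
  Sum = 2096.9 µg/L·hr
F = (AUC_ev/D_ev)/(AUC_iv/D_iv) = (2096.9/100)/(1250/25) = 20.969/50 = 0.4194

F = 0.419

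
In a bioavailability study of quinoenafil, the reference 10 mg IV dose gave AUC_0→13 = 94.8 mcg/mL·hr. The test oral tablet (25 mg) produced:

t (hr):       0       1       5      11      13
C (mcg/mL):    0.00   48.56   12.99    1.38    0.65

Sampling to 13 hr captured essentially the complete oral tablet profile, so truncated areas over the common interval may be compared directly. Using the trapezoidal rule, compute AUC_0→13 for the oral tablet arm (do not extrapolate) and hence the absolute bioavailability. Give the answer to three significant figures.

F = 0.812

Trapezoidal AUC_0→13 (oral tablet):
  [0→1]: (0.00+48.56)/2 × 1 = 24.28
  [1→5]: (48.56+12.99)/2 × 4 = 123.1
  [5→11]: (12.99+1.38)/2 × 6 = 43.11
  [11→13]: (1.38+0.65)/2 × 2 = 2.03
  Sum = 192.52 mcg/mL·hr
F = (AUC_ev/D_ev)/(AUC_iv/D_iv) = (192.52/25)/(94.8/10) = 7.7008/9.48 = 0.8123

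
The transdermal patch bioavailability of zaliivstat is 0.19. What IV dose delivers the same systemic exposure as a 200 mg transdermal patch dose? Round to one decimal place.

D_iv = 38.0 mg

Systemic exposure from an extravascular dose = F × D_ev, so the equivalent IV dose is F × D_ev.
D_iv = F × D_ev = 0.19 × 200 = 38 mg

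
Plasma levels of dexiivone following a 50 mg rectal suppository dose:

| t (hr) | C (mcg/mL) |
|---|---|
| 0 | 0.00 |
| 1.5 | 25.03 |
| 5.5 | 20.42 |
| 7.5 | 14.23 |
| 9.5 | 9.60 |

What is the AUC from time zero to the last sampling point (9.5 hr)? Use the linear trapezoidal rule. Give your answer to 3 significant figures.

Trapezoidal AUC_0→9.5:
  [0→1.5]: (0.00+25.03)/2 × 1.5 = 18.7725
  [1.5→5.5]: (25.03+20.42)/2 × 4 = 90.9
  [5.5→7.5]: (20.42+14.23)/2 × 2 = 34.65
  [7.5→9.5]: (14.23+9.60)/2 × 2 = 23.83
  Sum = 168.1525 mcg/mL·hr

AUC = 168 mcg/mL·hr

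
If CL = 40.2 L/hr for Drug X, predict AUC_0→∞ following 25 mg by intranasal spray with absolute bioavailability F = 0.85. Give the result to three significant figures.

AUC = 0.529 mg/L·hr

AUC_0→∞ = F × Dose / CL
        = 0.85 × 25 / 40.2 = 0.528607 mg/L·hr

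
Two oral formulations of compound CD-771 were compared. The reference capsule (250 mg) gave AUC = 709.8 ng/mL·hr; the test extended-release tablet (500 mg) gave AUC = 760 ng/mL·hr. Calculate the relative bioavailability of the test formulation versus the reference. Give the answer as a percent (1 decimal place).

F_rel = (AUC_test/D_test) / (AUC_ref/D_ref)
      = (760/500) / (709.8/250)
      = 1.52 / 2.8392 = 0.5354 = 53.54%

F_rel = 53.5%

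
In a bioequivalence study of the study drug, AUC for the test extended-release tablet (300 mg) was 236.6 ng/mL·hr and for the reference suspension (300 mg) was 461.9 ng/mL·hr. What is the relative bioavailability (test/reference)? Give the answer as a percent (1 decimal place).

F_rel = 51.2%

F_rel = (AUC_test/D_test) / (AUC_ref/D_ref)
      = (236.6/300) / (461.9/300)
      = 0.788667 / 1.53967 = 0.5122 = 51.22%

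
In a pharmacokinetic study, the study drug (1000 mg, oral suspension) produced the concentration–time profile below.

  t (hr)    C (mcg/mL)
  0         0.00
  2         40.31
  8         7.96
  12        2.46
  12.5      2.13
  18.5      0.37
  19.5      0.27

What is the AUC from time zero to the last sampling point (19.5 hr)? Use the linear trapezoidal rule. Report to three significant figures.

AUC = 215 mcg/mL·hr

Trapezoidal AUC_0→19.5:
  [0→2]: (0.00+40.31)/2 × 2 = 40.31
  [2→8]: (40.31+7.96)/2 × 6 = 144.81
  [8→12]: (7.96+2.46)/2 × 4 = 20.84
  [12→12.5]: (2.46+2.13)/2 × 0.5 = 1.1475
  [12.5→18.5]: (2.13+0.37)/2 × 6 = 7.5
  [18.5→19.5]: (0.37+0.27)/2 × 1 = 0.32
  Sum = 214.9275 mcg/mL·hr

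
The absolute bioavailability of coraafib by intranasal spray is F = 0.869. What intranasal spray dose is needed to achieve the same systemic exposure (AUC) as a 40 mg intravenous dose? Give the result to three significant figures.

D_intranasal = 46.0 mg

For equal systemic exposure: F × D_ev = D_iv
D_ev = D_iv / F = 40 / 0.869 = 46.0299 mg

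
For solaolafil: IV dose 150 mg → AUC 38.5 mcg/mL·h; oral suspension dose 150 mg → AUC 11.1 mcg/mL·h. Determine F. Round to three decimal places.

F = (AUC_ev / D_ev) / (AUC_iv / D_iv)
  = (11.1/150) / (38.5/150)
  = 0.074 / 0.256667 = 0.2883

F = 0.288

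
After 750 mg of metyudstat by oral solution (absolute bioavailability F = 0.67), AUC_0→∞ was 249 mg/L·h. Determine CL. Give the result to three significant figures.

CL = F × Dose / AUC_0→∞
   = 0.67 × 750 / 249 = 2.01807 L/h

CL = 2.02 L/h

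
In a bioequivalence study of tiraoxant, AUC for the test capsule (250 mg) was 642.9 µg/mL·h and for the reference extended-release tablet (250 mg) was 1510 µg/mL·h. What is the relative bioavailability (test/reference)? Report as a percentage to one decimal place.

F_rel = 42.6%

F_rel = (AUC_test/D_test) / (AUC_ref/D_ref)
      = (642.9/250) / (1510/250)
      = 2.5716 / 6.04 = 0.4258 = 42.58%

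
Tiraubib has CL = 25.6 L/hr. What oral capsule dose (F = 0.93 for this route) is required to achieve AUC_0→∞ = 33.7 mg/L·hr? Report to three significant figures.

Dose = CL × AUC_0→∞ / F
     = 25.6 × 33.7 / 0.93 = 927.656 mg

Dose = 928 mg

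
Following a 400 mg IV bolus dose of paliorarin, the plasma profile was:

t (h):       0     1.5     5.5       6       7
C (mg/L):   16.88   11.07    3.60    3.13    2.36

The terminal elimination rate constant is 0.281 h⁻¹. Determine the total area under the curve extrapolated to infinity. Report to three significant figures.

AUC = 63.1 mg/L·h

Trapezoidal AUC_0→7:
  [0→1.5]: (16.88+11.07)/2 × 1.5 = 20.9625
  [1.5→5.5]: (11.07+3.60)/2 × 4 = 29.34
  [5.5→6]: (3.60+3.13)/2 × 0.5 = 1.6825
  [6→7]: (3.13+2.36)/2 × 1 = 2.745
  Sum = 54.73 mg/L·h
Extrapolated tail: C_last / k_e = 2.36 / 0.281 = 8.399
AUC_0→∞ = 54.73 + 8.399 = 63.129 mg/L·h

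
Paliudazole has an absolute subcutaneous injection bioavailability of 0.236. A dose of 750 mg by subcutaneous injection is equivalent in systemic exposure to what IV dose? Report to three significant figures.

D_iv = 177 mg

Systemic exposure from an extravascular dose = F × D_ev, so the equivalent IV dose is F × D_ev.
D_iv = F × D_ev = 0.236 × 750 = 177 mg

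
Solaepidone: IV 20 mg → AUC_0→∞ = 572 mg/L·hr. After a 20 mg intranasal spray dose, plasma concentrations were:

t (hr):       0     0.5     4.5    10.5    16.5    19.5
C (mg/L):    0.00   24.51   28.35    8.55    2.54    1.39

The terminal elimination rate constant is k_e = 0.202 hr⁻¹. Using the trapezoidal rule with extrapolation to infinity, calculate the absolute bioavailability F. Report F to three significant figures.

Trapezoidal AUC_0→19.5 (intranasal spray):
  [0→0.5]: (0.00+24.51)/2 × 0.5 = 6.1275
  [0.5→4.5]: (24.51+28.35)/2 × 4 = 105.72
  [4.5→10.5]: (28.35+8.55)/2 × 6 = 110.7
  [10.5→16.5]: (8.55+2.54)/2 × 6 = 33.27
  [16.5→19.5]: (2.54+1.39)/2 × 3 = 5.895
  Sum = 261.7125 mg/L·hr
Tail: C_last/k_e = 1.39/0.202 = 6.881
AUC_0→∞ (intranasal spray) = 261.7125 + 6.881 = 268.5935 mg/L·hr
F = (AUC_ev/D_ev)/(AUC_iv/D_iv) = (268.5935/20)/(572/20) = 13.429675/28.6 = 0.4696

F = 0.470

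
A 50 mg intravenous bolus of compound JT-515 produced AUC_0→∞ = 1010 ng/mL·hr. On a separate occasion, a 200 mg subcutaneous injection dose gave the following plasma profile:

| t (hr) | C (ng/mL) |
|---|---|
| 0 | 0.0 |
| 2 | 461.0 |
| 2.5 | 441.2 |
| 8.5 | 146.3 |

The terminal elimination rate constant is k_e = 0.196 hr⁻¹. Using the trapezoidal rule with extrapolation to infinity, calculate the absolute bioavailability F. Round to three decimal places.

Trapezoidal AUC_0→8.5 (subcutaneous injection):
  [0→2]: (0.0+461.0)/2 × 2 = 461.0
  [2→2.5]: (461.0+441.2)/2 × 0.5 = 225.55
  [2.5→8.5]: (441.2+146.3)/2 × 6 = 1762.5
  Sum = 2449.05 ng/mL·hr
Tail: C_last/k_e = 146.3/0.196 = 746.429
AUC_0→∞ (subcutaneous injection) = 2449.05 + 746.429 = 3195.479 ng/mL·hr
F = (AUC_ev/D_ev)/(AUC_iv/D_iv) = (3195.479/200)/(1010/50) = 15.977395/20.2 = 0.7910

F = 0.791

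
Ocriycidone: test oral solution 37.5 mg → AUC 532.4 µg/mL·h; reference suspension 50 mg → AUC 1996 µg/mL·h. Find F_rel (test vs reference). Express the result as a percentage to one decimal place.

F_rel = 35.6%

F_rel = (AUC_test/D_test) / (AUC_ref/D_ref)
      = (532.4/37.5) / (1996/50)
      = 14.1973 / 39.92 = 0.3556 = 35.56%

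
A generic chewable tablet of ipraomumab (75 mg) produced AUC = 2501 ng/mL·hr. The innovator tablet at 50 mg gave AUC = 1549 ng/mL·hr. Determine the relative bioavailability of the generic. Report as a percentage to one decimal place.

F_rel = 107.6%

F_rel = (AUC_test/D_test) / (AUC_ref/D_ref)
      = (2501/75) / (1549/50)
      = 33.3467 / 30.98 = 1.0764 = 107.64%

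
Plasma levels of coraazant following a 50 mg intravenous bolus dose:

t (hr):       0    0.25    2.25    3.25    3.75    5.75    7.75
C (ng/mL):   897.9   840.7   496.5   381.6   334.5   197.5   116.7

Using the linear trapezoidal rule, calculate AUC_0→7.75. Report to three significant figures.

AUC = 3020 ng/mL·hr

Trapezoidal AUC_0→7.75:
  [0→0.25]: (897.9+840.7)/2 × 0.25 = 217.325
  [0.25→2.25]: (840.7+496.5)/2 × 2 = 1337.2
  [2.25→3.25]: (496.5+381.6)/2 × 1 = 439.05
  [3.25→3.75]: (381.6+334.5)/2 × 0.5 = 179.025
  [3.75→5.75]: (334.5+197.5)/2 × 2 = 532.0
  [5.75→7.75]: (197.5+116.7)/2 × 2 = 314.2
  Sum = 3018.8 ng/mL·hr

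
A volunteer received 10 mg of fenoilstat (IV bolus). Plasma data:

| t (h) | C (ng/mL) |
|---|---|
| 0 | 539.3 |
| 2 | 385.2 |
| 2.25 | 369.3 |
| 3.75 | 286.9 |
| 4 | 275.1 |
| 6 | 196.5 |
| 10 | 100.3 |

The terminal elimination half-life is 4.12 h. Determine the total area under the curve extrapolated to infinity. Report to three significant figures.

AUC = 3240 ng/mL·h

Trapezoidal AUC_0→10:
  [0→2]: (539.3+385.2)/2 × 2 = 924.5
  [2→2.25]: (385.2+369.3)/2 × 0.25 = 94.3125
  [2.25→3.75]: (369.3+286.9)/2 × 1.5 = 492.15
  [3.75→4]: (286.9+275.1)/2 × 0.25 = 70.25
  [4→6]: (275.1+196.5)/2 × 2 = 471.6
  [6→10]: (196.5+100.3)/2 × 4 = 593.6
  Sum = 2646.4125 ng/mL·h
k_e = ln2 / t½ = 0.693147 / 4.12 = 0.1682 h^-1
Extrapolated tail: C_last / k_e = 100.3 / 0.1682 = 596.314
AUC_0→∞ = 2646.4125 + 596.314 = 3242.7265 ng/mL·h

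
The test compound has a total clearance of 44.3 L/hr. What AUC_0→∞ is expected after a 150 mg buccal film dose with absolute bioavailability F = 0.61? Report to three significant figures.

AUC = 2.07 mg/L·hr

AUC_0→∞ = F × Dose / CL
        = 0.61 × 150 / 44.3 = 2.06546 mg/L·hr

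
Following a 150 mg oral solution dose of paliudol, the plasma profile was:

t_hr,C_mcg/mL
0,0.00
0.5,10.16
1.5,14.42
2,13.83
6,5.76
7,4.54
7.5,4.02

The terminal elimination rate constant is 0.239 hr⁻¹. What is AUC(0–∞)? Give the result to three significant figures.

Trapezoidal AUC_0→7.5:
  [0→0.5]: (0.00+10.16)/2 × 0.5 = 2.54
  [0.5→1.5]: (10.16+14.42)/2 × 1 = 12.29
  [1.5→2]: (14.42+13.83)/2 × 0.5 = 7.0625
  [2→6]: (13.83+5.76)/2 × 4 = 39.18
  [6→7]: (5.76+4.54)/2 × 1 = 5.15
  [7→7.5]: (4.54+4.02)/2 × 0.5 = 2.14
  Sum = 68.3625 mcg/mL·hr
Extrapolated tail: C_last / k_e = 4.02 / 0.239 = 16.820
AUC_0→∞ = 68.3625 + 16.820 = 85.1825 mcg/mL·hr

AUC = 85.2 mcg/mL·hr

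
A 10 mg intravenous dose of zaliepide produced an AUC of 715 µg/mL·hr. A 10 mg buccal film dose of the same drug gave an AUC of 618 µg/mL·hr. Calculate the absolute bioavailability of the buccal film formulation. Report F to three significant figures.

F = 0.864

F = (AUC_ev / D_ev) / (AUC_iv / D_iv)
  = (618/10) / (715/10)
  = 61.8 / 71.5 = 0.8643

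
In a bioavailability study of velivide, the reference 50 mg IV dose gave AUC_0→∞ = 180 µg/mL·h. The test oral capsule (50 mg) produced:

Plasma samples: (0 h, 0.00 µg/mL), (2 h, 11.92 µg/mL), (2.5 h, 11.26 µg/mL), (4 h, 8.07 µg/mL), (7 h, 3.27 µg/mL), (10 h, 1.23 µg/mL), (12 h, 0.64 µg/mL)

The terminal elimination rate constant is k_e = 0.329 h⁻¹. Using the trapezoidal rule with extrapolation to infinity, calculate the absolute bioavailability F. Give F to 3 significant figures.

Trapezoidal AUC_0→12 (oral capsule):
  [0→2]: (0.00+11.92)/2 × 2 = 11.92
  [2→2.5]: (11.92+11.26)/2 × 0.5 = 5.795
  [2.5→4]: (11.26+8.07)/2 × 1.5 = 14.4975
  [4→7]: (8.07+3.27)/2 × 3 = 17.01
  [7→10]: (3.27+1.23)/2 × 3 = 6.75
  [10→12]: (1.23+0.64)/2 × 2 = 1.87
  Sum = 57.8425 µg/mL·h
Tail: C_last/k_e = 0.64/0.329 = 1.945
AUC_0→∞ (oral capsule) = 57.8425 + 1.945 = 59.7875 µg/mL·h
F = (AUC_ev/D_ev)/(AUC_iv/D_iv) = (59.7875/50)/(180/50) = 1.19575/3.6 = 0.3322

F = 0.332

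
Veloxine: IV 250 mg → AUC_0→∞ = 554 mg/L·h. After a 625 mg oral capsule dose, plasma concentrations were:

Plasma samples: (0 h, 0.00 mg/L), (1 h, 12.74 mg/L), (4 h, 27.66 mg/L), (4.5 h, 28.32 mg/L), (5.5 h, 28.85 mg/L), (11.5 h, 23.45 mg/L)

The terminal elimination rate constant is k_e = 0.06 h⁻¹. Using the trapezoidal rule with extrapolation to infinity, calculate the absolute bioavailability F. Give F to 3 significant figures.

F = 0.475

Trapezoidal AUC_0→11.5 (oral capsule):
  [0→1]: (0.00+12.74)/2 × 1 = 6.37
  [1→4]: (12.74+27.66)/2 × 3 = 60.6
  [4→4.5]: (27.66+28.32)/2 × 0.5 = 13.995
  [4.5→5.5]: (28.32+28.85)/2 × 1 = 28.585
  [5.5→11.5]: (28.85+23.45)/2 × 6 = 156.9
  Sum = 266.45 mg/L·h
Tail: C_last/k_e = 23.45/0.06 = 390.833
AUC_0→∞ (oral capsule) = 266.45 + 390.833 = 657.283 mg/L·h
F = (AUC_ev/D_ev)/(AUC_iv/D_iv) = (657.283/625)/(554/250) = 1.0516528/2.216 = 0.4746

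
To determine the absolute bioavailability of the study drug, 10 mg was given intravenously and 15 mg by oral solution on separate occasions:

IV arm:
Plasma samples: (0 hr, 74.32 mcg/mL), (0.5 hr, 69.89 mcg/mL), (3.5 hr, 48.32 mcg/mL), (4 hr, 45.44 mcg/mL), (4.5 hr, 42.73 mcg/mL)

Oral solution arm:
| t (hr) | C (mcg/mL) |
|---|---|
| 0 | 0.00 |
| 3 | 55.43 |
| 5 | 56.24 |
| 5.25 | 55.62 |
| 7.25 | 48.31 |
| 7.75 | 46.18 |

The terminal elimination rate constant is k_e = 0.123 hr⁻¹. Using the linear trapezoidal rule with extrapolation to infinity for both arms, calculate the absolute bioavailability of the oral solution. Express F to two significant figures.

F = 0.78

Trapezoidal AUC_0→4.5 (IV):
  [0→0.5]: (74.32+69.89)/2 × 0.5 = 36.0525
  [0.5→3.5]: (69.89+48.32)/2 × 3 = 177.315
  [3.5→4]: (48.32+45.44)/2 × 0.5 = 23.44
  [4→4.5]: (45.44+42.73)/2 × 0.5 = 22.0425
  Sum = 258.85 mcg/mL·hr
IV tail: 42.73/0.123 = 347.398; AUC_iv,0→∞ = 258.85 + 347.398 = 606.248 mcg/mL·hr
Trapezoidal AUC_0→7.75 (oral solution):
  [0→3]: (0.00+55.43)/2 × 3 = 83.145
  [3→5]: (55.43+56.24)/2 × 2 = 111.67
  [5→5.25]: (56.24+55.62)/2 × 0.25 = 13.9825
  [5.25→7.25]: (55.62+48.31)/2 × 2 = 103.93
  [7.25→7.75]: (48.31+46.18)/2 × 0.5 = 23.6225
  Sum = 336.35 mcg/mL·hr
oral solution tail: 46.18/0.123 = 375.447; AUC_ev,0→∞ = 336.35 + 375.447 = 711.797 mcg/mL·hr
F = (AUC_ev/D_ev)/(AUC_iv/D_iv) = (711.797/15)/(606.248/10) = 47.4531/60.6248 = 0.7827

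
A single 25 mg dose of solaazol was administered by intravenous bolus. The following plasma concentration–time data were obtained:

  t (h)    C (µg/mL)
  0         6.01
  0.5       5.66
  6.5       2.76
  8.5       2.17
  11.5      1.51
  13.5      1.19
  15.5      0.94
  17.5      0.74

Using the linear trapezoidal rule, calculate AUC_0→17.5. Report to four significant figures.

Trapezoidal AUC_0→17.5:
  [0→0.5]: (6.01+5.66)/2 × 0.5 = 2.9175
  [0.5→6.5]: (5.66+2.76)/2 × 6 = 25.26
  [6.5→8.5]: (2.76+2.17)/2 × 2 = 4.93
  [8.5→11.5]: (2.17+1.51)/2 × 3 = 5.52
  [11.5→13.5]: (1.51+1.19)/2 × 2 = 2.7
  [13.5→15.5]: (1.19+0.94)/2 × 2 = 2.13
  [15.5→17.5]: (0.94+0.74)/2 × 2 = 1.68
  Sum = 45.1375 µg/mL·h

AUC = 45.14 µg/mL·h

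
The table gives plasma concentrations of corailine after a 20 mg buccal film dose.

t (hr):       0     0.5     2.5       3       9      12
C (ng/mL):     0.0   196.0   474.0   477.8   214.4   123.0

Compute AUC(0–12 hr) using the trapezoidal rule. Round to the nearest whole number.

Trapezoidal AUC_0→12:
  [0→0.5]: (0.0+196.0)/2 × 0.5 = 49.0
  [0.5→2.5]: (196.0+474.0)/2 × 2 = 670.0
  [2.5→3]: (474.0+477.8)/2 × 0.5 = 237.95
  [3→9]: (477.8+214.4)/2 × 6 = 2076.6
  [9→12]: (214.4+123.0)/2 × 3 = 506.1
  Sum = 3539.65 ng/mL·hr

AUC = 3540 ng/mL·hr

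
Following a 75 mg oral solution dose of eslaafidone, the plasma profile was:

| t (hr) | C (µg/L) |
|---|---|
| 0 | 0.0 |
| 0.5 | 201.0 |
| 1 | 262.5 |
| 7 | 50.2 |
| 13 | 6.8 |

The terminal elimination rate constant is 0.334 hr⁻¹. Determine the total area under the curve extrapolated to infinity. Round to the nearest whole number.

Trapezoidal AUC_0→13:
  [0→0.5]: (0.0+201.0)/2 × 0.5 = 50.25
  [0.5→1]: (201.0+262.5)/2 × 0.5 = 115.875
  [1→7]: (262.5+50.2)/2 × 6 = 938.1
  [7→13]: (50.2+6.8)/2 × 6 = 171.0
  Sum = 1275.225 µg/L·hr
Extrapolated tail: C_last / k_e = 6.8 / 0.334 = 20.359
AUC_0→∞ = 1275.225 + 20.359 = 1295.584 µg/L·hr

AUC = 1296 µg/L·hr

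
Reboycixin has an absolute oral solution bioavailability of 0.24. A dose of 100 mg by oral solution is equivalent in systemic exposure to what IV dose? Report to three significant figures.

Systemic exposure from an extravascular dose = F × D_ev, so the equivalent IV dose is F × D_ev.
D_iv = F × D_ev = 0.24 × 100 = 24 mg

D_iv = 24.0 mg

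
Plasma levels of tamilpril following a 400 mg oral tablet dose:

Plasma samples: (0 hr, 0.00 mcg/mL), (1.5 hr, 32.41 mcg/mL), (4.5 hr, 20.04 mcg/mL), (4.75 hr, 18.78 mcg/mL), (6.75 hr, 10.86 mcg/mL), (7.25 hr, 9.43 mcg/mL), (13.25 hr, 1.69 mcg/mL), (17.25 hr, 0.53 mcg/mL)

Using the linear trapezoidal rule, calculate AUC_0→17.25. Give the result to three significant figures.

AUC = 180 mcg/mL·hr

Trapezoidal AUC_0→17.25:
  [0→1.5]: (0.00+32.41)/2 × 1.5 = 24.3075
  [1.5→4.5]: (32.41+20.04)/2 × 3 = 78.675
  [4.5→4.75]: (20.04+18.78)/2 × 0.25 = 4.8525
  [4.75→6.75]: (18.78+10.86)/2 × 2 = 29.64
  [6.75→7.25]: (10.86+9.43)/2 × 0.5 = 5.0725
  [7.25→13.25]: (9.43+1.69)/2 × 6 = 33.36
  [13.25→17.25]: (1.69+0.53)/2 × 4 = 4.44
  Sum = 180.3475 mcg/mL·hr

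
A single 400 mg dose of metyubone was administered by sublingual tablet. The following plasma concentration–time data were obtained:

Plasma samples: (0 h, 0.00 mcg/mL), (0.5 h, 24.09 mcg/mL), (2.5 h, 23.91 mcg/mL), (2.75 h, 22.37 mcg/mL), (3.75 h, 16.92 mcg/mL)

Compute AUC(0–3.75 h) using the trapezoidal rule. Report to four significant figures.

Trapezoidal AUC_0→3.75:
  [0→0.5]: (0.00+24.09)/2 × 0.5 = 6.0225
  [0.5→2.5]: (24.09+23.91)/2 × 2 = 48.0
  [2.5→2.75]: (23.91+22.37)/2 × 0.25 = 5.785
  [2.75→3.75]: (22.37+16.92)/2 × 1 = 19.645
  Sum = 79.4525 mcg/mL·h

AUC = 79.45 mcg/mL·h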